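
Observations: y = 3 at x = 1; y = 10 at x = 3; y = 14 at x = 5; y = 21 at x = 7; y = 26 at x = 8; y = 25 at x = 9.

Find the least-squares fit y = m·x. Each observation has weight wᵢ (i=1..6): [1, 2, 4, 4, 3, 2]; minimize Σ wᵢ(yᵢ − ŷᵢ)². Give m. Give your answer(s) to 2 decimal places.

Setting ∂/∂m … = 0 gives: 669·m = 2005.
Hence m = 2005 / 669 ≈ 2.99701.

m = 3.00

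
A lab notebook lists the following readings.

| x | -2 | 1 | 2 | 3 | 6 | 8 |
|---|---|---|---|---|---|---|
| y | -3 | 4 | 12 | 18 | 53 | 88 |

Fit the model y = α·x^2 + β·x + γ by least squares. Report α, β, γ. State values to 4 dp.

From the data, Σx^2·x^2 = 5506, Σx^2·x = 756, Σx^2 = 118, Σx·x = 118, Σx = 18, Σ1 = 6.
Moment sums: Σx^2·y = 7742, Σx·y = 1110, Σy = 172.
Normal equations: [[5506, 756, 118]; [756, 118, 18]; [118, 18, 6]]·[α, β, γ]ᵀ = [7742, 1110, 172]ᵀ.
Row-reducing yields α = 30157/31693, β = 104727/31693, γ = 1264/31693.

α = 0.9515, β = 3.3044, γ = 0.0399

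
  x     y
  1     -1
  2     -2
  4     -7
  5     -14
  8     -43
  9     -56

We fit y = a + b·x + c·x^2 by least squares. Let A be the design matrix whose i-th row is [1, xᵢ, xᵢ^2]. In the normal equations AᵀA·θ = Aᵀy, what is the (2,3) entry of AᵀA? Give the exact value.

Row 2 ↔ basis x, column 3 ↔ basis x^2, so (AᵀA)_{2,3} = Σᵢ (x)·(x^2) = (1)·(1) + (2)·(4) + (4)·(16) + (5)·(25) + (8)·(64) + (9)·(81) = 1439.

1439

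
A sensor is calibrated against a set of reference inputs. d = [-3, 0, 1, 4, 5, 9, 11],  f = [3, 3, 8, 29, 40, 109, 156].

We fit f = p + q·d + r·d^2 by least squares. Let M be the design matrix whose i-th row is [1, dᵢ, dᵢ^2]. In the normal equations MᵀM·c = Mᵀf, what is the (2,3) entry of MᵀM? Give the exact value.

2223

Row 2 ↔ basis d, column 3 ↔ basis d^2, so (MᵀM)_{2,3} = Σᵢ (d)·(d^2) = (-3)·(9) + (0)·(0) + (1)·(1) + (4)·(16) + (5)·(25) + (9)·(81) + (11)·(121) = 2223.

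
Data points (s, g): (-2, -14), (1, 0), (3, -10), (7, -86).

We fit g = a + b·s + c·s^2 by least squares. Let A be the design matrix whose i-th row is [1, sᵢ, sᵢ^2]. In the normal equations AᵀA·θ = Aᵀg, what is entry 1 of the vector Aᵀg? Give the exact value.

Entry 1 ↔ basis 1, so (Aᵀg)_{1} = Σᵢ gᵢ = (1)·(-14) + (1)·(0) + (1)·(-10) + (1)·(-86) = -110.

-110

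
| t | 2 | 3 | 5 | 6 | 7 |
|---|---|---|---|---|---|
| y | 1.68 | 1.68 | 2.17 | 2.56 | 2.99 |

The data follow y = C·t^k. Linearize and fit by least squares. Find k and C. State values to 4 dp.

k = 0.4607, C = 1.1182

Linearized form: ln y = k·ln t + ln C. From the 5 transformed points,
Σln t = 7.1389, Σ(ln t)² = 11.2747, Σln y = 3.8476, Σln t·ln y = 5.9920.
Normal system: [[11.2747, 7.1389]; [7.1389, 5]]·[k, ln C]ᵀ = [5.9920, 3.8476]ᵀ.
Δ = 11.2747·5 − (7.1389)² = 5.4099; k = (5.9920·5 − 7.1389·3.8476)/5.4099 = 0.46074, ln C = (11.2747·3.8476 − 7.1389·5.9920)/5.4099 = 0.11169, so C = exp(0.11169) = 1.11817.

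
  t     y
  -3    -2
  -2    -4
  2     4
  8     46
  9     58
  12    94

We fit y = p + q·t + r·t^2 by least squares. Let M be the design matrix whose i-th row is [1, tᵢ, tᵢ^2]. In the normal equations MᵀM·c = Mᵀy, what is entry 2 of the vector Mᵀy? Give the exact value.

Entry 2 ↔ basis t, so (Mᵀy)_{2} = Σᵢ (t)·yᵢ = (-3)·(-2) + (-2)·(-4) + (2)·(4) + (8)·(46) + (9)·(58) + (12)·(94) = 2040.

2040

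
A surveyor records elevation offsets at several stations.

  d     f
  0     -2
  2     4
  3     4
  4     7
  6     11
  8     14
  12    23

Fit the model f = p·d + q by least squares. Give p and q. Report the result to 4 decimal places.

Entries of XᵀX: Σd·d = 273, Σd = 35, Σ1 = 7.
Right-hand side: Σd·f = 502, Σf = 61.
det = 273·7 − 35² = 686.
p = (502·7 − 35·61)/686 = 197/98; q = (273·61 − 35·502)/686 = -131/98.

p = 2.0102, q = -1.3367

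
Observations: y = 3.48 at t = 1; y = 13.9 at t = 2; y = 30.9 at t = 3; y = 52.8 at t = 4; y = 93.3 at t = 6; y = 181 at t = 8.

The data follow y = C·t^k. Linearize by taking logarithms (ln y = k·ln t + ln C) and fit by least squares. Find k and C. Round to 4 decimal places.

k = 1.8676, C = 3.6972

Taking logs, ln y = k·ln t + ln C, so regress ln y on ln t.
Over the data: Σln t = 7.0493, Σ(ln t)² = 11.1437, Σln y = 21.0105, Σln t·ln y = 30.0292.
Normal system: [[11.1437, 7.0493]; [7.0493, 6]]·[k, ln C]ᵀ = [30.0292, 21.0105]ᵀ.
Δ = 11.1437·6 − (7.0493)² = 17.1702; k = (30.0292·6 − 7.0493·21.0105)/17.1702 = 1.86758, ln C = (11.1437·21.0105 − 7.0493·30.0292)/17.1702 = 1.30758, so C = exp(1.30758) = 3.69720.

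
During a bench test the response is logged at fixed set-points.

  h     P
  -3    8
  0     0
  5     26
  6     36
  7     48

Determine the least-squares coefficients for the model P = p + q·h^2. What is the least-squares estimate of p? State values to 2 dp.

p = -0.06

Normal-equation sums: Σ1 = 5, Σh^2 = 119, Σh^2·h^2 = 4403.
Right-hand side: ΣP = 118, Σh^2·P = 4370.
Δ = 5·4403 − 119² = 7854.
p = (118·4403 − 119·4370)/7854 = -2/33; q = (5·4370 − 119·118)/7854 = 3904/3927.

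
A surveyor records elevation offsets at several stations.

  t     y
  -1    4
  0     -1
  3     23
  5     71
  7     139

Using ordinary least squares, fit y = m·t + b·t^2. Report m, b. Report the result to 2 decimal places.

m = -0.96, b = 2.98

MᵀM·[m, b]ᵀ = Mᵀy reads: 84·m + 494·b = 1393;  494·m + 3108·b = 8797.
Eliminating b: 3108·(row 1) − 494·(row 2) gives 17036·m = 3108·1393 − 494·8797 = -16274, so m = -8137/8518.
Then b = (8797 − 494·(-8137/8518))/3108 = 25403/8518.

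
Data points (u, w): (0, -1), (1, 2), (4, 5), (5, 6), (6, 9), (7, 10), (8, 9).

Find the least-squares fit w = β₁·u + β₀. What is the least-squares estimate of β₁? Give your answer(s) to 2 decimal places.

Compute the Gram sums: Σu·u = 191, Σu = 31, Σ1 = 7.
And Σu·w = 248, Σw = 40.
AᵀA·[β₁, β₀]ᵀ = Aᵀw becomes [[191, 31]; [31, 7]]·[β₁, β₀]ᵀ = [248, 40]ᵀ.
Eliminating β₀: 7·(row 1) − 31·(row 2) gives 376·β₁ = 7·248 − 31·40 = 496, so β₁ = 62/47.
Then β₀ = (40 − 31·(62/47))/7 = -6/47.

β₁ = 1.32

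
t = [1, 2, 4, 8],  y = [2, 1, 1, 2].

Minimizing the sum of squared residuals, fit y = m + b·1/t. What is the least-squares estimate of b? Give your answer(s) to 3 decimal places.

Setting ∂/∂m … = 0 gives: 4·m + (15/8)·b = 6;  (15/8)·m + (85/64)·b = 3.
Δ = 4·(85/64) − (15/8)² = 115/64.
m = (6·(85/64) − (15/8)·3)/(115/64) = 30/23; b = (4·3 − (15/8)·6)/(115/64) = 48/115.

b = 0.417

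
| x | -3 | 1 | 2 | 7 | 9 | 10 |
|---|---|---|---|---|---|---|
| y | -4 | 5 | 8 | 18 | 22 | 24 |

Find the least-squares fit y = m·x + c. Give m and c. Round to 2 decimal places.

m = 2.14, c = 2.91

Setting ∂/∂m … = 0 gives: 244·m + 26·c = 597;  26·m + 6·c = 73.
Determinant 244·6 − 26² = 788.
m = (597·6 − 26·73)/788 = 421/197; c = (244·73 − 26·597)/788 = 1145/394.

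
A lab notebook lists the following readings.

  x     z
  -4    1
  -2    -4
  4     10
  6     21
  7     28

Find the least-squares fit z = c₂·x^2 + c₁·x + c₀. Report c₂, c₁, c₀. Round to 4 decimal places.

c₂ = 0.4760, c₁ = 1.1077, c₀ = -2.7572

The normal equations are: 4225·c₂ + 551·c₁ + 121·c₀ = 2288;  551·c₂ + 121·c₁ + 11·c₀ = 366;  121·c₂ + 11·c₁ + 5·c₀ = 56.
Solving the 3×3 system (Gaussian elimination) gives c₂ = 944/1983, c₁ = 4393/3966, c₀ = -3645/1322.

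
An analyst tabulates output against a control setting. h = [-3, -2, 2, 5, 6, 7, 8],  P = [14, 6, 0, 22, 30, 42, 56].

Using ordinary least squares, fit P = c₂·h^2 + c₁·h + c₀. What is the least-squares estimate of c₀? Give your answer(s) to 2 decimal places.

c₀ = -0.08

Setting ∂/∂c₂ … = 0 gives: 8531·c₂ + 1169·c₁ + 191·c₀ = 7422;  1169·c₂ + 191·c₁ + 23·c₀ = 978;  191·c₂ + 23·c₁ + 7·c₀ = 170.
Row-reducing yields c₂ = 54948/52507, c₁ = -66946/52507, c₀ = -320/4039.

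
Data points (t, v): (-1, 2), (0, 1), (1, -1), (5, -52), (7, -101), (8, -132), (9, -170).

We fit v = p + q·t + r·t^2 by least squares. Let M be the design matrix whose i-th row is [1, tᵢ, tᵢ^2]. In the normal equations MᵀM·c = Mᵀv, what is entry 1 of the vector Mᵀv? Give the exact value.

-453

Entry 1 ↔ basis 1, so (Mᵀv)_{1} = Σᵢ vᵢ = (1)·(2) + (1)·(1) + (1)·(-1) + (1)·(-52) + (1)·(-101) + (1)·(-132) + (1)·(-170) = -453.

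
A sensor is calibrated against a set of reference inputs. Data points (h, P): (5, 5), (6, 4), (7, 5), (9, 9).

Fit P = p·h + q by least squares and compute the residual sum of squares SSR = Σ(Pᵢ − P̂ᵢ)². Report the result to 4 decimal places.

The normal system AᵀA·[p, q]ᵀ = AᵀP is [[191, 27]; [27, 4]]·[p, q]ᵀ = [165, 23]ᵀ.
Δ = 191·4 − 27² = 35.
p = (165·4 − 27·23)/35 = 39/35; q = (191·23 − 27·165)/35 = -62/35.
Residuals: 6/5, -32/35, -36/35, 26/35; SSR = 136/35.

SSR = 3.8857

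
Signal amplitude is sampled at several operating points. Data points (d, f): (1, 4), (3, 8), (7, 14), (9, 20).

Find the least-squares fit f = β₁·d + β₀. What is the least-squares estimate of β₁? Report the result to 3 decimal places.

β₁ = 1.900

Setting ∂/∂β₁ … = 0 gives: 140·β₁ + 20·β₀ = 306;  20·β₁ + 4·β₀ = 46.
(Σd·d = 140, Σd = 20, Σ1 = 4, Σd·f = 306, Σf = 46.)
Δ = 140·4 − 20² = 160.
β₁ = (306·4 − 20·46)/160 = 19/10; β₀ = (140·46 − 20·306)/160 = 2.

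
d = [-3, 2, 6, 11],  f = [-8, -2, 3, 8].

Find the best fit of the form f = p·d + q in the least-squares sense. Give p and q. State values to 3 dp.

Compute the Gram sums: Σd·d = 170, Σd = 16, Σ1 = 4.
Right-hand side: Σd·f = 126, Σf = 1.
Normal equations: [[170, 16]; [16, 4]]·[p, q]ᵀ = [126, 1]ᵀ.
Eliminating q: 4·(row 1) − 16·(row 2) gives 424·p = 4·126 − 16·1 = 488, so p = 61/53.
Then q = (1 − 16·(61/53))/4 = -923/212.

p = 1.151, q = -4.354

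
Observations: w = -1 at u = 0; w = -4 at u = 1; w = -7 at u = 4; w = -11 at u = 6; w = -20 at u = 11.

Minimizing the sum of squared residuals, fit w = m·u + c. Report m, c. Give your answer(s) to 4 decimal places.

Forming MᵀM = [[174, 22]; [22, 5]] and Mᵀw = [-318, -43]ᵀ gives MᵀM·[m, c]ᵀ = Mᵀw.
Determinant 174·5 − 22² = 386.
m = ((-318)·5 − 22·(-43))/386 = -322/193; c = (174·(-43) − 22·(-318))/386 = -243/193.

m = -1.6684, c = -1.2591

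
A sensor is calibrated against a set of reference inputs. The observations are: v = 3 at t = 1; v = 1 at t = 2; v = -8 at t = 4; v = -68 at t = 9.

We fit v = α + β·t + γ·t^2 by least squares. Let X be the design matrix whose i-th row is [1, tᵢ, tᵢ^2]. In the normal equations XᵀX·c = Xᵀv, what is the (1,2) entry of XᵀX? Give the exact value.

Row 1 ↔ basis 1, column 2 ↔ basis t, so (XᵀX)_{1,2} = Σᵢ t = (1)·(1) + (1)·(2) + (1)·(4) + (1)·(9) = 16.

16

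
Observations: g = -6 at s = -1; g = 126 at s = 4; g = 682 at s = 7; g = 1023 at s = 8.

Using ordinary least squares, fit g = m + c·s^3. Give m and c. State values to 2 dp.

Normal-equation sums: Σ1 = 4, Σs^3 = 918, Σs^3·s^3 = 383890.
Right-hand side: Σg = 1825, Σs^3·g = 765772.
XᵀX·[m, c]ᵀ = Xᵀg becomes [[4, 918]; [918, 383890]]·[m, c]ᵀ = [1825, 765772]ᵀ.
Determinant 4·383890 − 918² = 692836.
m = (1825·383890 − 918·765772)/692836 = -1189723/346418; c = (4·765772 − 918·1825)/692836 = 693869/346418.

m = -3.43, c = 2.00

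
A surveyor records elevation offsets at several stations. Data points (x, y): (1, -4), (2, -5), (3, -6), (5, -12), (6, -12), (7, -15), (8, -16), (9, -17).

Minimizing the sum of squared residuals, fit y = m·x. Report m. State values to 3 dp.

Forming MᵀM = [[269]] and Mᵀy = [-550]ᵀ gives MᵀM·[m]ᵀ = Mᵀy.
m = (-550)/269 = -2.04461.

m = -2.045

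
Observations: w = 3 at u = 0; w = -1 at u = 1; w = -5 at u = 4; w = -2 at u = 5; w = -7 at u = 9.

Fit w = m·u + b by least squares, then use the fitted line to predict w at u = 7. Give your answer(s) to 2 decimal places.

Entries of AᵀA: Σu·u = 123, Σu = 19, Σ1 = 5.
Right-hand side: Σu·w = -94, Σw = -12.
Normal equations: [[123, 19]; [19, 5]]·[m, b]ᵀ = [-94, -12]ᵀ.
Eliminating b: 5·(row 1) − 19·(row 2) gives 254·m = 5·(-94) − 19·(-12) = -242, so m = -121/127.
Then b = ((-12) − 19·(-121/127))/5 = 155/127.
At u = 7: ŵ = (-121/127)·(7) + (155/127)·(1) = -692/127.

ŵ = -5.45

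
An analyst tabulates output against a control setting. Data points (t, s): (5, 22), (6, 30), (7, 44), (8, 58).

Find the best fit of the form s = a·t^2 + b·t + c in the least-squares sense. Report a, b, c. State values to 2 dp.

Compute the Gram sums: Σt^2·t^2 = 8418, Σt^2·t = 1196, Σt^2 = 174, Σt·t = 174, Σt = 26, Σ1 = 4.
Moment sums: Σt^2·s = 7498, Σt·s = 1062, Σs = 154.
Normal equations: [[8418, 1196, 174]; [1196, 174, 26]; [174, 26, 4]]·[a, b, c]ᵀ = [7498, 1062, 154]ᵀ.
Solving the 3×3 system (Gaussian elimination) gives a = 3/2, b = -73/10, c = 207/10.

a = 1.50, b = -7.30, c = 20.70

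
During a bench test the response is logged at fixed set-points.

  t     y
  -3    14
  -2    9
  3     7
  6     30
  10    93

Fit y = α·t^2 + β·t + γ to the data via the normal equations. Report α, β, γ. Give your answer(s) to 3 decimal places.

The normal system XᵀX·[α, β, γ]ᵀ = Xᵀy is [[11474, 1208, 158]; [1208, 158, 14]; [158, 14, 5]]·[α, β, γ]ᵀ = [10605, 1071, 153]ᵀ.
Inverting the 3×3 Gram matrix, [α, β, γ]ᵀ = [4887/4642, -6385/4642, 2747/2321]ᵀ.

α = 1.053, β = -1.375, γ = 1.184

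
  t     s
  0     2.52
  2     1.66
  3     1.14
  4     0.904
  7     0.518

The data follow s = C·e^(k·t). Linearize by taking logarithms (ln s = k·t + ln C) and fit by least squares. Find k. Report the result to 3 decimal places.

k = -0.230

Linearized form: ln s = k·t + ln C. From the 5 transformed points,
Σt = 16.0000, Σ(t)² = 78.0000, Σln s = 0.8034, Σt·ln s = -3.6014.
Equations: 78.0000·k + 16.0000·ln C = -3.6014;  16.0000·k + 5·ln C = 0.8034.
Slope k = (n·Σt·ln s − Σt·Σln s)/(n·Σ(t)² − (Σt)²) = (5·-3.6014 − 16.0000·0.8034)/134.0000 = -0.23031; ln C = (Σln s − k·Σt)/n = 0.89767.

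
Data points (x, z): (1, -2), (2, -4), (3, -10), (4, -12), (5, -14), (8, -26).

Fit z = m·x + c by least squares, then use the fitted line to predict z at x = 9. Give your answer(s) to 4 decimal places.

Compute the Gram sums: Σx·x = 119, Σx = 23, Σ1 = 6.
Moment sums: Σx·z = -366, Σz = -68.
So AᵀA·[m, c]ᵀ = Aᵀz: [[119, 23]; [23, 6]]·[m, c]ᵀ = [-366, -68]ᵀ.
Δ = 119·6 − 23² = 185.
m = ((-366)·6 − 23·(-68))/185 = -632/185; c = (119·(-68) − 23·(-366))/185 = 326/185.
At x = 9: ẑ = (-632/185)·(9) + (326/185)·(1) = -5362/185.

ẑ = -28.9838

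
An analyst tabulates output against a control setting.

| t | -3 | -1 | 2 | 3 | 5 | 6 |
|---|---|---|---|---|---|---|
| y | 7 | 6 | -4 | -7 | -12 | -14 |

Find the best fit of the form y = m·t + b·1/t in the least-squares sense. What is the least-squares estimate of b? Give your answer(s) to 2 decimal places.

MᵀM·[m, b]ᵀ = Mᵀy reads: 84·m + 6·b = -200;  6·m + (77/50)·b = -87/5.
Eliminating b: (77/50)·(row 1) − 6·(row 2) gives (2334/25)·m = (77/50)·(-200) − 6·(-87/5) = -1018/5, so m = -2545/1167.
Then b = ((-87/5) − 6·(-2545/1167))/(77/50) = -1090/389.

b = -2.80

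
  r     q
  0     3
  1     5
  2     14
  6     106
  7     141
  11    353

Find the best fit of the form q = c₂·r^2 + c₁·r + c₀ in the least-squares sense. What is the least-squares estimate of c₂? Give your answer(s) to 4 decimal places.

MᵀM·[c₂, c₁, c₀]ᵀ = Mᵀq reads: 18355·c₂ + 1899·c₁ + 211·c₀ = 53499;  1899·c₂ + 211·c₁ + 27·c₀ = 5539;  211·c₂ + 27·c₁ + 6·c₀ = 622.
Row-reducing yields c₂ = 85814/28919, c₁ = -25054/28919, c₀ = 92887/28919.

c₂ = 2.9674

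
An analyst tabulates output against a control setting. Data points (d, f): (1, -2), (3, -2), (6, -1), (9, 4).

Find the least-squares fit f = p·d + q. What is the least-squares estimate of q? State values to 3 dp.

Sums needed: Σd·d = 127, Σd = 19, Σ1 = 4.
And Σd·f = 22, Σf = -1.
det = 127·4 − 19² = 147.
p = (22·4 − 19·(-1))/147 = 107/147; q = (127·(-1) − 19·22)/147 = -545/147.

q = -3.707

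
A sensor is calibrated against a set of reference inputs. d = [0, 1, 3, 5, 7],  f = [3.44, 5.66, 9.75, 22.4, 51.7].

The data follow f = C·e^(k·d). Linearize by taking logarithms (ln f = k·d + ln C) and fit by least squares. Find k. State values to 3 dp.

With ln fᵢ as the transformed response and dᵢ as the regressor:
Sums: Σd = 16.0000, Σ(d)² = 84.0000, Σln f = 12.3007, Σd·ln f = 51.7287.
Normal system: [[84.0000, 16.0000]; [16.0000, 5]]·[k, ln C]ᵀ = [51.7287, 12.3007]ᵀ.
Solving (det = 164.0000): k = 0.37703, ln C = 1.25364.

k = 0.377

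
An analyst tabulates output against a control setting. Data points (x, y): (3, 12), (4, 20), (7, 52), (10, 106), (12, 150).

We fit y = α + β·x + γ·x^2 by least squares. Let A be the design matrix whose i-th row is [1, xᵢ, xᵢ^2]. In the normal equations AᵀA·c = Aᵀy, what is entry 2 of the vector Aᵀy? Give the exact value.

3340

Entry 2 ↔ basis x, so (Aᵀy)_{2} = Σᵢ (x)·yᵢ = (3)·(12) + (4)·(20) + (7)·(52) + (10)·(106) + (12)·(150) = 3340.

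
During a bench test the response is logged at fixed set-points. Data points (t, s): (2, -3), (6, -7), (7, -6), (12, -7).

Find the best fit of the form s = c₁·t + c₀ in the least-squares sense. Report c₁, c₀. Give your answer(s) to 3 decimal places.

From the data, Σt·t = 233, Σt = 27, Σ1 = 4.
Right-hand side: Σt·s = -174, Σs = -23.
det = 233·4 − 27² = 203.
c₁ = ((-174)·4 − 27·(-23))/203 = -75/203; c₀ = (233·(-23) − 27·(-174))/203 = -661/203.

c₁ = -0.369, c₀ = -3.256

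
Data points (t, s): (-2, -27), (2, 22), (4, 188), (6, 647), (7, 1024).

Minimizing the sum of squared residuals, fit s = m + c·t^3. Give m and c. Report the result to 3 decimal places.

Setting ∂/∂m … = 0 gives: 5·m + 623·c = 1854;  623·m + 168529·c = 503408.
(Σ1 = 5, Σt^3 = 623, Σt^3·t^3 = 168529, Σs = 1854, Σt^3·s = 503408.)
Eliminating c: 168529·(row 1) − 623·(row 2) gives 454516·m = 168529·1854 − 623·503408 = -1170418, so m = -585209/227258.
Then c = (503408 − 623·(-585209/227258))/168529 = 680999/227258.

m = -2.575, c = 2.997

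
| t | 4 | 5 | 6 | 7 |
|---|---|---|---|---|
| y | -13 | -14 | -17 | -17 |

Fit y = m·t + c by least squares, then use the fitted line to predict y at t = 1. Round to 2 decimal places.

Sums needed: Σt·t = 126, Σt = 22, Σ1 = 4.
Right-hand side: Σt·y = -343, Σy = -61.
Normal equations: [[126, 22]; [22, 4]]·[m, c]ᵀ = [-343, -61]ᵀ.
Δ = 126·4 − 22² = 20.
m = ((-343)·4 − 22·(-61))/20 = -3/2; c = (126·(-61) − 22·(-343))/20 = -7.
At t = 1: ŷ = (-3/2)·(1) + (-7)·(1) = -17/2.

ŷ = -8.50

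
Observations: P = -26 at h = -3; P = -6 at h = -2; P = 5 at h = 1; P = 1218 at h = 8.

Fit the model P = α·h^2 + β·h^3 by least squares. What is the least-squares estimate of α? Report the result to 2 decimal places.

Sums needed: Σh^2·h^2 = 4194, Σh^2·h^3 = 32494, Σh^3·h^3 = 262938.
Right-hand side: Σh^2·P = 77699, Σh^3·P = 624371.
det = 4194·262938 − 32494² = 46901936.
α = (77699·262938 − 32494·624371)/46901936 = 35427097/11725484; β = (4194·624371 − 32494·77699)/46901936 = 23465167/11725484.

α = 3.02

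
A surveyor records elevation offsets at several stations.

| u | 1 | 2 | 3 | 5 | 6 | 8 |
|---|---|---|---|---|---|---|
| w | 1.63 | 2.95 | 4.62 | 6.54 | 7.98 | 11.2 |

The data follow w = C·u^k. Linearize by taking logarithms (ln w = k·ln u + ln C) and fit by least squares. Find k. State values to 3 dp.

Linearized form: ln w = k·ln u + ln C. From the 6 transformed points,
AᵀA = [[11.8122, 7.2724]; [7.2724, 6]], rhs = [14.1987, 9.4716]ᵀ  (here Σln u = 7.2724, Σ(ln u)² = 11.8122, Σln w = 9.4716, Σln u·ln w = 14.1987).
Δ = 11.8122·6 − (7.2724)² = 17.9853; k = (14.1987·6 − 7.2724·9.4716)/17.9853 = 0.90692, ln C = (11.8122·9.4716 − 7.2724·14.1987)/17.9853 = 0.47934.

k = 0.907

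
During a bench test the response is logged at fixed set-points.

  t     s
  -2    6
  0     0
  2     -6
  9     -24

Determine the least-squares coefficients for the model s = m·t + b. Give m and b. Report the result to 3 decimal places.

m = -2.705, b = 0.087

Forming AᵀA = [[89, 9]; [9, 4]] and Aᵀs = [-240, -24]ᵀ gives AᵀA·[m, b]ᵀ = Aᵀs.
Δ = 89·4 − 9² = 275.
m = ((-240)·4 − 9·(-24))/275 = -744/275; b = (89·(-24) − 9·(-240))/275 = 24/275.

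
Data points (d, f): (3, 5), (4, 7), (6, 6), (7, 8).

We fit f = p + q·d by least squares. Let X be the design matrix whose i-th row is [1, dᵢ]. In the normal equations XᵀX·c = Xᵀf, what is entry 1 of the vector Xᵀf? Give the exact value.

26

Entry 1 ↔ basis 1, so (Xᵀf)_{1} = Σᵢ fᵢ = (1)·(5) + (1)·(7) + (1)·(6) + (1)·(8) = 26.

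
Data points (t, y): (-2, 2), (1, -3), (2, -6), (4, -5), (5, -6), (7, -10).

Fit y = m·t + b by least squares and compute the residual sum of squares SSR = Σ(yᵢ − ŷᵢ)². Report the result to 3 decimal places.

SSR = 9.298

Entries of AᵀA: Σt·t = 99, Σt = 17, Σ1 = 6.
For Aᵀy: Σt·y = -139, Σy = -28.
Normal equations: [[99, 17]; [17, 6]]·[m, b]ᵀ = [-139, -28]ᵀ.
Δ = 99·6 − 17² = 305.
m = ((-139)·6 − 17·(-28))/305 = -358/305; b = (99·(-28) − 17·(-139))/305 = -409/305.
Residuals: 303/305, -148/305, -141/61, 316/305, 369/305, -27/61; SSR = 2836/305.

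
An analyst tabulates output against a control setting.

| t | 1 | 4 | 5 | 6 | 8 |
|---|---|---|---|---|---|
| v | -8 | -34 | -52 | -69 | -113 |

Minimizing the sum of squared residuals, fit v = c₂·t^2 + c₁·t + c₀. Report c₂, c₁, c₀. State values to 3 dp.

Forming XᵀX = [[6274, 918, 142]; [918, 142, 24]; [142, 24, 5]] and Xᵀv = [-11568, -1722, -276]ᵀ gives XᵀX·[c₂, c₁, c₀]ᵀ = Xᵀv.
Row-reducing yields c₂ = -7569/5224, c₁ = -10659/5224, c₀ = -11121/2612.

c₂ = -1.449, c₁ = -2.040, c₀ = -4.258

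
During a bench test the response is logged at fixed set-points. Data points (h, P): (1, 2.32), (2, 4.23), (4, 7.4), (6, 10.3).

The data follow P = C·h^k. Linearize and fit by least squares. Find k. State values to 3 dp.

k = 0.830

With ln Pᵢ as the transformed response and ln hᵢ as the regressor:
Sums: Σln h = 3.8712, Σ(ln h)² = 5.6127, Σln P = 6.6174, Σln h·ln P = 7.9529.
Normal system: [[5.6127, 3.8712]; [3.8712, 4]]·[k, ln C]ᵀ = [7.9529, 6.6174]ᵀ.
Δ = 5.6127·4 − (3.8712)² = 7.4645; k = (7.9529·4 − 3.8712·6.6174)/7.4645 = 0.82986, ln C = (5.6127·6.6174 − 3.8712·7.9529)/7.4645 = 0.85121.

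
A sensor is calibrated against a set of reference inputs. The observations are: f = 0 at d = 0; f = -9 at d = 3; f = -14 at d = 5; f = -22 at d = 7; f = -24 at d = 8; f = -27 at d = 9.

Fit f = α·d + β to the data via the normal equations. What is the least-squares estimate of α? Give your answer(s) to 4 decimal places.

Compute the Gram sums: Σd·d = 228, Σd = 32, Σ1 = 6.
And Σd·f = -686, Σf = -96.
Normal equations: [[228, 32]; [32, 6]]·[α, β]ᵀ = [-686, -96]ᵀ.
Eliminating β: 6·(row 1) − 32·(row 2) gives 344·α = 6·(-686) − 32·(-96) = -1044, so α = -261/86.
Then β = ((-96) − 32·(-261/86))/6 = 8/43.

α = -3.0349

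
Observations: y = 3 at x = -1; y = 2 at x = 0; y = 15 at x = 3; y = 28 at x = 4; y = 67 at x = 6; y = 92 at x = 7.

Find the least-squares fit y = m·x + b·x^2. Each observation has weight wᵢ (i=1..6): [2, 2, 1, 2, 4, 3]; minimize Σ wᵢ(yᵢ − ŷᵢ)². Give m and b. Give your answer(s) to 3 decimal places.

m = -1.075, b = 2.034

The normal system MᵀWM·[m, b]ᵀ = MᵀWy is [[334, 2046]; [2046, 12982]]·[m, b]ᵀ = [3803, 24209]ᵀ.
Determinant 334·12982 − 2046² = 149872.
m = (3803·12982 − 2046·24209)/149872 = -40267/37468; b = (334·24209 − 2046·3803)/149872 = 76217/37468.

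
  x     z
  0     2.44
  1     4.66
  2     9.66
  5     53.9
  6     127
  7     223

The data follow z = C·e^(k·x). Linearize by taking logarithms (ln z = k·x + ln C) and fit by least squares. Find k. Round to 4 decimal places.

Taking logs, ln z = k·x + ln C, so regress ln z on x.
Over the data: Σx = 21.0000, Σ(x)² = 115.0000, Σln z = 18.9375, Σx·ln z = 92.9260.
Normal system: [[115.0000, 21.0000]; [21.0000, 6]]·[k, ln C]ᵀ = [92.9260, 18.9375]ᵀ.
Δ = 115.0000·6 − (21.0000)² = 249.0000; k = (92.9260·6 − 21.0000·18.9375)/249.0000 = 0.64204, ln C = (115.0000·18.9375 − 21.0000·92.9260)/249.0000 = 0.90910.

k = 0.6420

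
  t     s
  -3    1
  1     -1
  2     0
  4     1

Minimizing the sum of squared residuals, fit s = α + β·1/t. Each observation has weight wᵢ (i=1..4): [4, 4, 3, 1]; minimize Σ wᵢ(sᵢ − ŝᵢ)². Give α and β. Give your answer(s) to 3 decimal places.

The normal system XᵀWX·[α, β]ᵀ = XᵀWs is [[12, 53/12]; [53/12, 757/144]]·[α, β]ᵀ = [1, -61/12]ᵀ.
Determinant 12·(757/144) − (53/12)² = 6275/144.
α = (1·(757/144) − (53/12)·(-61/12))/(6275/144) = 798/1255; β = (12·(-61/12) − (53/12)·1)/(6275/144) = -1884/1255.

α = 0.636, β = -1.501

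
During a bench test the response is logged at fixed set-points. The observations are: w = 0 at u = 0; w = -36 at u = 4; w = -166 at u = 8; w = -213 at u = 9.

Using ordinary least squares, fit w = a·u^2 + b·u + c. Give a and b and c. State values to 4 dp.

XᵀX·[a, b, c]ᵀ = Xᵀw reads: 10913·a + 1305·b + 161·c = -28453;  1305·a + 161·b + 21·c = -3389;  161·a + 21·b + 4·c = -415.
(Σu^2·u^2 = 10913, Σu^2·u = 1305, Σu^2 = 161, Σu·u = 161, Σu = 21, Σ1 = 4, Σu^2·w = -28453, Σu·w = -3389, Σw = -415.)
Solving the 3×3 system (Gaussian elimination) gives a = -19931/6796, b = 18491/6796, c = 15/1699.

a = -2.9328, b = 2.7209, c = 0.0088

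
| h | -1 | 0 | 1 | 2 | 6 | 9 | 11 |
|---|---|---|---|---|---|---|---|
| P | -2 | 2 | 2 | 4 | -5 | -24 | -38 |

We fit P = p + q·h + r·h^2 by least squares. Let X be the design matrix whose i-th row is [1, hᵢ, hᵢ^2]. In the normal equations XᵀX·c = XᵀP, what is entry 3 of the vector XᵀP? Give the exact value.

Entry 3 ↔ basis h^2, so (XᵀP)_{3} = Σᵢ (h^2)·Pᵢ = (1)·(-2) + (0)·(2) + (1)·(2) + (4)·(4) + (36)·(-5) + (81)·(-24) + (121)·(-38) = -6706.

-6706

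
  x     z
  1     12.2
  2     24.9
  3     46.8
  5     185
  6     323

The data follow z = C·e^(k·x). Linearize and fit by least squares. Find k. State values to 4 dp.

With ln zᵢ as the transformed response and xᵢ as the regressor:
AᵀA = [[75.0000, 17.0000]; [17.0000, 5]], rhs = [81.2365, 20.5602]ᵀ  (here Σx = 17.0000, Σ(x)² = 75.0000, Σln z = 20.5602, Σx·ln z = 81.2365).
Δ = 75.0000·5 − (17.0000)² = 86.0000; k = (81.2365·5 − 17.0000·20.5602)/86.0000 = 0.65883, ln C = (75.0000·20.5602 − 17.0000·81.2365)/86.0000 = 1.87202.

k = 0.6588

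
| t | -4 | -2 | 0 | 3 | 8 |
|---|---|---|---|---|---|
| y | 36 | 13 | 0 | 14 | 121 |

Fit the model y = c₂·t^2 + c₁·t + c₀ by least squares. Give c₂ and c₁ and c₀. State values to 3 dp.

c₂ = 2.025, c₁ = -1.152, c₀ = 0.287

Normal-equation sums: Σt^2·t^2 = 4449, Σt^2·t = 467, Σt^2 = 93, Σt·t = 93, Σt = 5, Σ1 = 5.
For Xᵀy: Σt^2·y = 8498, Σt·y = 840, Σy = 184.
So XᵀX·[c₂, c₁, c₀]ᵀ = Xᵀy: [[4449, 467, 93]; [467, 93, 5]; [93, 5, 5]]·[c₂, c₁, c₀]ᵀ = [8498, 840, 184]ᵀ.
Inverting the 3×3 Gram matrix, [c₂, c₁, c₀]ᵀ = [22876/11297, -13009/11297, 295/1027]ᵀ.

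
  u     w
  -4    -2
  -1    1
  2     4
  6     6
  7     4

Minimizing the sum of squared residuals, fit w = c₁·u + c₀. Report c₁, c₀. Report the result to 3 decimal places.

c₁ = 0.616, c₀ = 1.367

Compute the Gram sums: Σu·u = 106, Σu = 10, Σ1 = 5.
Right-hand side: Σu·w = 79, Σw = 13.
So XᵀX·[c₁, c₀]ᵀ = Xᵀw: [[106, 10]; [10, 5]]·[c₁, c₀]ᵀ = [79, 13]ᵀ.
Determinant 106·5 − 10² = 430.
c₁ = (79·5 − 10·13)/430 = 53/86; c₀ = (106·13 − 10·79)/430 = 294/215.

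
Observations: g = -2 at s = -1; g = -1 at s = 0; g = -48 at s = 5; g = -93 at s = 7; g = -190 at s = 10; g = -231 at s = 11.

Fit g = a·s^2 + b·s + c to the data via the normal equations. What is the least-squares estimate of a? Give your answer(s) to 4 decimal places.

a = -1.9110

The normal system MᵀM·[a, b, c]ᵀ = Mᵀg is [[27668, 2798, 296]; [2798, 296, 32]; [296, 32, 6]]·[a, b, c]ᵀ = [-52710, -5330, -565]ᵀ.
Row-reducing yields a = -216055/113061, b = 12115/113061, c = -34985/75374.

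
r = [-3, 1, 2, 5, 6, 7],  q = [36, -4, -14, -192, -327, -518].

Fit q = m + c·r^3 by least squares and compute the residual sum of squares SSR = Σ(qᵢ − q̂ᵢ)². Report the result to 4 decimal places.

SSR = 5.2608

Normal-equation sums: Σ1 = 6, Σr^3 = 666, Σr^3·r^3 = 180724.
Moment sums: Σq = -1019, Σr^3·q = -273394.
Δ = 6·180724 − 666² = 640788.
m = ((-1019)·180724 − 666·(-273394))/640788 = -519338/160197; c = (6·(-273394) − 666·(-1019))/640788 = -160285/106798.
Residuals: -410225/320394, 237955/320394, 200000/160197, -370097/320394, 67259/160197, 7849/320394; SSR = 842768/160197.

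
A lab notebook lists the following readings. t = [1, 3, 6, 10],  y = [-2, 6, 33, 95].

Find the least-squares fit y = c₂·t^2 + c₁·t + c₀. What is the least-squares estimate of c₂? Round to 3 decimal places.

c₂ = 0.950

From the data, Σt^2·t^2 = 11378, Σt^2·t = 1244, Σt^2 = 146, Σt·t = 146, Σt = 20, Σ1 = 4.
Right-hand side: Σt^2·y = 10740, Σt·y = 1164, Σy = 132.
Normal equations: [[11378, 1244, 146]; [1244, 146, 20]; [146, 20, 4]]·[c₂, c₁, c₀]ᵀ = [10740, 1164, 132]ᵀ.
Solving the 3×3 system (Gaussian elimination) gives c₂ = 742/781, c₁ = 266/781, c₀ = -240/71.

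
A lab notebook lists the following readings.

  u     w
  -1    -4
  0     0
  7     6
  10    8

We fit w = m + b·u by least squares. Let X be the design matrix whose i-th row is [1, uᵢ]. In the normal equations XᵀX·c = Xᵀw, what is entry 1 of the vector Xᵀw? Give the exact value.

10

Entry 1 ↔ basis 1, so (Xᵀw)_{1} = Σᵢ wᵢ = (1)·(-4) + (1)·(0) + (1)·(6) + (1)·(8) = 10.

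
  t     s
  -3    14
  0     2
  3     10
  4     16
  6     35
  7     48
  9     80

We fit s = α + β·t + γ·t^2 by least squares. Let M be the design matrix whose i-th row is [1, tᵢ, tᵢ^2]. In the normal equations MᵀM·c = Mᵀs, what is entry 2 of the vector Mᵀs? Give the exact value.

1318

Entry 2 ↔ basis t, so (Mᵀs)_{2} = Σᵢ (t)·sᵢ = (-3)·(14) + (0)·(2) + (3)·(10) + (4)·(16) + (6)·(35) + (7)·(48) + (9)·(80) = 1318.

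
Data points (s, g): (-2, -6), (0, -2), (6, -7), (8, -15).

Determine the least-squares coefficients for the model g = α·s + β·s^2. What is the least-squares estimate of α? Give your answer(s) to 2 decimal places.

α = 1.79

XᵀX·[α, β]ᵀ = Xᵀg reads: 104·α + 720·β = -150;  720·α + 5408·β = -1236.
(Σs·s = 104, Σs·s^2 = 720, Σs^2·s^2 = 5408, Σs·g = -150, Σs^2·g = -1236.)
Eliminating β: 5408·(row 1) − 720·(row 2) gives 44032·α = 5408·(-150) − 720·(-1236) = 78720, so α = 615/344.
Then β = ((-1236) − 720·(615/344))/5408 = -321/688.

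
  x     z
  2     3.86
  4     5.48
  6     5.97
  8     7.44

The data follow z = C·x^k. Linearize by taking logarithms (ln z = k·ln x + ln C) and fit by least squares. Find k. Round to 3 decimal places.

With ln zᵢ as the transformed response and ln xᵢ as the regressor:
Σln x = 5.9506, Σ(ln x)² = 9.9367, Σln z = 6.8454, Σln x·ln z = 10.6690.
Normal system: [[9.9367, 5.9506]; [5.9506, 4]]·[k, ln C]ᵀ = [10.6690, 6.8454]ᵀ.
Δ = 9.9367·4 − (5.9506)² = 4.3368; k = (10.6690·4 − 5.9506·6.8454)/4.3368 = 0.44772, ln C = (9.9367·6.8454 − 5.9506·10.6690)/4.3368 = 1.04530.

k = 0.448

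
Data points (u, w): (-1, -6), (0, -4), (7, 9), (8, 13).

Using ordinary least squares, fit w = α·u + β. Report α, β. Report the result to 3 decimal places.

Compute the Gram sums: Σu·u = 114, Σu = 14, Σ1 = 4.
Moment sums: Σu·w = 173, Σw = 12.
Δ = 114·4 − 14² = 260.
α = (173·4 − 14·12)/260 = 131/65; β = (114·12 − 14·173)/260 = -527/130.

α = 2.015, β = -4.054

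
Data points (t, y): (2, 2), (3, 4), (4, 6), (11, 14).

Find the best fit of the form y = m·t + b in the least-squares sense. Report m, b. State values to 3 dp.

m = 1.280, b = 0.100

Entries of MᵀM: Σt·t = 150, Σt = 20, Σ1 = 4.
Right-hand side: Σt·y = 194, Σy = 26.
MᵀM·[m, b]ᵀ = Mᵀy becomes [[150, 20]; [20, 4]]·[m, b]ᵀ = [194, 26]ᵀ.
Determinant 150·4 − 20² = 200.
m = (194·4 − 20·26)/200 = 32/25; b = (150·26 − 20·194)/200 = 1/10.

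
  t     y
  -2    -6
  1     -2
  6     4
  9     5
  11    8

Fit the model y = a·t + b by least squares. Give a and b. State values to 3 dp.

a = 1.034, b = -3.369

Sums needed: Σt·t = 243, Σt = 25, Σ1 = 5.
And Σt·y = 167, Σy = 9.
Eliminating b: 5·(row 1) − 25·(row 2) gives 590·a = 5·167 − 25·9 = 610, so a = 61/59.
Then b = (9 − 25·(61/59))/5 = -994/295.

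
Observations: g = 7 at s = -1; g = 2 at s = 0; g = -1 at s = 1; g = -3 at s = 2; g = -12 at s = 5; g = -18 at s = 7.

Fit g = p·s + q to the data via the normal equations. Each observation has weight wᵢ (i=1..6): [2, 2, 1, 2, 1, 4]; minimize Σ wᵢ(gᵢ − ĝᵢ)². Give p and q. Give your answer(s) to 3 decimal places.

p = -3.000, q = 2.917

With design matrix X, XᵀWX = [[232, 36]; [36, 12]] and XᵀWg = [-591, -73]ᵀ.
det = 232·12 − 36² = 1488.
p = ((-591)·12 − 36·(-73))/1488 = -3; q = (232·(-73) − 36·(-591))/1488 = 35/12.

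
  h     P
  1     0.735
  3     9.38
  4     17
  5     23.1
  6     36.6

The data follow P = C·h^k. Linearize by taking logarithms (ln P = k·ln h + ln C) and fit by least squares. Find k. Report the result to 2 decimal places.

k = 2.17

Linearized form: ln P = k·ln h + ln C. From the 5 transformed points,
Σln h = 5.8861, Σ(ln h)² = 8.9295, Σln P = 11.5038, Σln h·ln P = 17.8908.
Equations: 8.9295·k + 5.8861·ln C = 17.8908;  5.8861·k + 5·ln C = 11.5038.
Δ = 8.9295·5 − (5.8861)² = 10.0010; k = (17.8908·5 − 5.8861·11.5038)/10.0010 = 2.17392, ln C = (8.9295·11.5038 − 5.8861·17.8908)/10.0010 = -0.25842.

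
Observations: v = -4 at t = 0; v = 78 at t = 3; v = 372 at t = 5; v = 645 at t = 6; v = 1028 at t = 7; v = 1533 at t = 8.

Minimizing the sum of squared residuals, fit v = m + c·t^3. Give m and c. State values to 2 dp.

Normal-equation sums: Σ1 = 6, Σt^3 = 1223, Σt^3·t^3 = 442803.
And Σv = 3652, Σt^3·v = 1325426.
Eliminating c: 442803·(row 1) − 1223·(row 2) gives 1161089·m = 442803·3652 − 1223·1325426 = -3879442, so m = -3879442/1161089.
Then c = (1325426 − 1223·(-3879442/1161089))/442803 = 3486160/1161089.

m = -3.34, c = 3.00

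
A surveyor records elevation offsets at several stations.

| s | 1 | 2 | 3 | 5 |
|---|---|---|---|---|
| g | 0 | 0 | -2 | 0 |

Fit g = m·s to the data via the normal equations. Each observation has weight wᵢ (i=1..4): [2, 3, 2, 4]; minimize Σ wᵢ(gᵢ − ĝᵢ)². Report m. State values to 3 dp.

m = -0.091

Compute the Gram sums: Σwᵢ·s·s = 132.
Right-hand side: Σwᵢ·s·g = -12.
Normal equations: [[132]]·[m]ᵀ = [-12]ᵀ.
Hence m = -12 / 132 ≈ -0.0909091.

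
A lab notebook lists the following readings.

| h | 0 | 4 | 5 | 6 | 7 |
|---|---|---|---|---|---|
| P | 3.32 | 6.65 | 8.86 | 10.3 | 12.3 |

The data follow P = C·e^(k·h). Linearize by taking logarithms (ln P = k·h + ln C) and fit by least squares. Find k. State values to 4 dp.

Taking logs, ln P = k·h + ln C, so regress ln P on h.
Sums: Σh = 22.0000, Σ(h)² = 126.0000, Σln P = 10.1179, Σh·ln P = 50.0463.
Normal system: [[126.0000, 22.0000]; [22.0000, 5]]·[k, ln C]ᵀ = [50.0463, 10.1179]ᵀ.
Solving (det = 146.0000): k = 0.18930, ln C = 1.19064.

k = 0.1893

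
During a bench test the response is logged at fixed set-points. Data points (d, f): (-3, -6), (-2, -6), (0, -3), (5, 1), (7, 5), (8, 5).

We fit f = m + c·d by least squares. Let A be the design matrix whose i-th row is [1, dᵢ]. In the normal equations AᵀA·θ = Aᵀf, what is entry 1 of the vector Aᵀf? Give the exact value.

-4

Entry 1 ↔ basis 1, so (Aᵀf)_{1} = Σᵢ fᵢ = (1)·(-6) + (1)·(-6) + (1)·(-3) + (1)·(1) + (1)·(5) + (1)·(5) = -4.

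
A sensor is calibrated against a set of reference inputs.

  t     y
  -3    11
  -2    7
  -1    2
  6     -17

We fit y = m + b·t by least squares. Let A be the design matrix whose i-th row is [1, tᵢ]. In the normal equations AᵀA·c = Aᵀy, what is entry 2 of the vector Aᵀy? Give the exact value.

-151

Entry 2 ↔ basis t, so (Aᵀy)_{2} = Σᵢ (t)·yᵢ = (-3)·(11) + (-2)·(7) + (-1)·(2) + (6)·(-17) = -151.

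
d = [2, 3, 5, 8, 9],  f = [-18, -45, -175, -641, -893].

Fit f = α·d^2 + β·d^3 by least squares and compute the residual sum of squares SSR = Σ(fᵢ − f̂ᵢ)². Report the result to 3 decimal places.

SSR = 4.129

Entries of XᵀX: Σd^2·d^2 = 11379, Σd^2·d^3 = 95217, Σd^3·d^3 = 810003.
Moment sums: Σd^2·f = -118209, Σd^3·f = -1002423.
Eliminating β: 810003·(row 1) − 95217·(row 2) gives 150747048·α = 810003·(-118209) − 95217·(-1002423) = -301933836, so α = -8387051/4187418.
Then β = ((-1002423) − 95217·(-8387051/4187418))/810003 = -4196249/4187418.
Residuals: -1375888/697903, 58062/697903, 234875/697903, 5999/22513, -157937/697903; SSR = 2881681/697903.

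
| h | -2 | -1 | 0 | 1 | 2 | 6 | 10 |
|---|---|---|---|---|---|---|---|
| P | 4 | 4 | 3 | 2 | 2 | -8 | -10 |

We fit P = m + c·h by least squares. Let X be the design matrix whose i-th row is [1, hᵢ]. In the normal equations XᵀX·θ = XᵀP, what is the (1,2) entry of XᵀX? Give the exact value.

16

Row 1 ↔ basis 1, column 2 ↔ basis h, so (XᵀX)_{1,2} = Σᵢ h = (1)·(-2) + (1)·(-1) + (1)·(0) + (1)·(1) + (1)·(2) + (1)·(6) + (1)·(10) = 16.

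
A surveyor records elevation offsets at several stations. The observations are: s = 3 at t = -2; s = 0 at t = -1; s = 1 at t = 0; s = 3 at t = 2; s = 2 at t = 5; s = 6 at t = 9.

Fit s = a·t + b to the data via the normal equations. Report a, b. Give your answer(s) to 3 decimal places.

a = 0.363, b = 1.714

Normal-equation sums: Σt·t = 115, Σt = 13, Σ1 = 6.
Right-hand side: Σt·s = 64, Σs = 15.
det = 115·6 − 13² = 521.
a = (64·6 − 13·15)/521 = 189/521; b = (115·15 − 13·64)/521 = 893/521.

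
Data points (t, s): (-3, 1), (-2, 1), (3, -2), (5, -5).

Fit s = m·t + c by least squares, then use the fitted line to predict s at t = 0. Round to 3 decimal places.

ŝ = -0.709

The normal system XᵀX·[m, c]ᵀ = Xᵀs is [[47, 3]; [3, 4]]·[m, c]ᵀ = [-36, -5]ᵀ.
Eliminating c: 4·(row 1) − 3·(row 2) gives 179·m = 4·(-36) − 3·(-5) = -129, so m = -129/179.
Then c = ((-5) − 3·(-129/179))/4 = -127/179.
At t = 0: ŝ = (-129/179)·(0) + (-127/179)·(1) = -127/179.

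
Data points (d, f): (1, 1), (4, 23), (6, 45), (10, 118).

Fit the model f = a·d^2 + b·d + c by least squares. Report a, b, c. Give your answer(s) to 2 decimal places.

Entries of MᵀM: Σd^2·d^2 = 11553, Σd^2·d = 1281, Σd^2 = 153, Σd·d = 153, Σd = 21, Σ1 = 4.
And Σd^2·f = 13789, Σd·f = 1543, Σf = 187.
So MᵀM·[a, b, c]ᵀ = Mᵀf: [[11553, 1281, 153]; [1281, 153, 21]; [153, 21, 4]]·[a, b, c]ᵀ = [13789, 1543, 187]ᵀ.
Row-reducing yields a = 10375/10308, b = 19385/10308, c = -1393/859.

a = 1.01, b = 1.88, c = -1.62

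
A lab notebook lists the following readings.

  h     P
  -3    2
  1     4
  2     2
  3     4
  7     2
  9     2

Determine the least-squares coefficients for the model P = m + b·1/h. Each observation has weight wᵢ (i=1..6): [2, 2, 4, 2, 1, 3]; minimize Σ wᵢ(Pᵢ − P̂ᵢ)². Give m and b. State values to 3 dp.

m = 2.143, b = 1.340

Sums needed: Σwᵢ·1 = 14, Σwᵢ·1/h = 94/21, Σwᵢ·1/h·1/h = 4633/1323.
And Σwᵢ·P = 36, Σwᵢ·1/h·P = 100/7.
Normal equations: [[14, 94/21]; [94/21, 4633/1323]]·[m, b]ᵀ = [36, 100/7]ᵀ.
det = 14·(4633/1323) − (94/21)² = 38354/1323.
m = (36·(4633/1323) − (94/21)·(100/7))/(38354/1323) = 41094/19177; b = (14·(100/7) − (94/21)·36)/(38354/1323) = 25704/19177.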